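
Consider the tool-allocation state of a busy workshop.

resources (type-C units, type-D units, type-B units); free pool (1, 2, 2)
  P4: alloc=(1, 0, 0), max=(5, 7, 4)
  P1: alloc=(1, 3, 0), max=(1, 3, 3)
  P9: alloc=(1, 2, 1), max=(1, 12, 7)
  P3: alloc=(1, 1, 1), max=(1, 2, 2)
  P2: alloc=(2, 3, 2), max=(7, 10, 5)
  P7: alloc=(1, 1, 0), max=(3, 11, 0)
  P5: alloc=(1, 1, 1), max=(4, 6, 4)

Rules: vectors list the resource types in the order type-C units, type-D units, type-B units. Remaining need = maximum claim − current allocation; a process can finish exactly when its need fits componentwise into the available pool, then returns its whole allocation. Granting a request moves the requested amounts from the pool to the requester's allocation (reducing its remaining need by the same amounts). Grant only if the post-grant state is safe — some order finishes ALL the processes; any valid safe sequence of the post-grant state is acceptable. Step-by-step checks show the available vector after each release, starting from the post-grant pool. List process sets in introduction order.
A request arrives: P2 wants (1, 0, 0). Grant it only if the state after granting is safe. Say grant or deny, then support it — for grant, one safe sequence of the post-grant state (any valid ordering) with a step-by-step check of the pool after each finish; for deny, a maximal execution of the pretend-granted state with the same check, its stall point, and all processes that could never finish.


DENY: after the grant no complete ordering would exist.
Key observation: after P3, P1 the pool peaks at (2, 6, 3), and each blocked process is short somewhere: P4 on type-C units, type-D units, type-B units; P9 on type-D units, type-B units; P2 on type-C units, type-D units; P7 on type-D units; P5 on type-C units.
On the post-grant state, P3, P1 is a maximal run — nothing extends it. Check, step by step:
  pool = (0, 2, 2)
  P3 needs (0, 1, 1) <= (0, 2, 2) -> finishes; pool += (1, 1, 1) = (1, 3, 3)
  P1 needs (0, 0, 3) <= (1, 3, 3) -> finishes; pool += (1, 3, 0) = (2, 6, 3)
  P4 cannot run: need (4, 7, 4) vs free (2, 6, 3) (insufficient type-C units, type-D units and type-B units)
  P9 cannot run: need (0, 10, 6) vs free (2, 6, 3) (insufficient type-D units and type-B units)
  P2 cannot run: need (4, 7, 3) vs free (2, 6, 3) (insufficient type-C units and type-D units)
  P7 cannot run: need (2, 10, 0) vs free (2, 6, 3) (insufficient type-D units)
  P5 cannot run: need (3, 5, 3) vs free (2, 6, 3) (insufficient type-C units)
Post-grant, the permanently blocked set is P4, P9, P2, P7 and P5.


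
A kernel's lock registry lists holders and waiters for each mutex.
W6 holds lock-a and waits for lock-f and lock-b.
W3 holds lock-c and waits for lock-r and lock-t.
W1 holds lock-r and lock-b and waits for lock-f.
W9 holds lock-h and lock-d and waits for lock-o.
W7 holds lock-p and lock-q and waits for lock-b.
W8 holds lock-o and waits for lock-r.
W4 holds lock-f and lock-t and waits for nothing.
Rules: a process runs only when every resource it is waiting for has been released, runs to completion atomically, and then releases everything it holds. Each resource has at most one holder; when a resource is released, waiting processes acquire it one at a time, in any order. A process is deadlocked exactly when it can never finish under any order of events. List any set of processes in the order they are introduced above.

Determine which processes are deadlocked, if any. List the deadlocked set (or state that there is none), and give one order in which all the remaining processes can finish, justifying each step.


The deadlocked set is empty.
Key observation: all waits point, directly or indirectly, at processes that can finish, so nothing is permanently blocked.
A valid finishing order for the others: W4, W1, W8, W3, W6, W9, W7.
Walking it through:
  W4: no waits; runs immediately, freeing lock-f and lock-t
  run W1 (all its waits — lock-f — are resolved); releases lock-r and lock-b
  run W8 (all its waits — lock-r — are resolved); releases lock-o
  run W3 (all its waits — lock-r and lock-t — are resolved); releases lock-c
  run W6 (all its waits — lock-f and lock-b — are resolved); releases lock-a
  run W9 (all its waits — lock-o — are resolved); releases lock-h and lock-d
  run W7 (all its waits — lock-b — are resolved); releases lock-p and lock-q


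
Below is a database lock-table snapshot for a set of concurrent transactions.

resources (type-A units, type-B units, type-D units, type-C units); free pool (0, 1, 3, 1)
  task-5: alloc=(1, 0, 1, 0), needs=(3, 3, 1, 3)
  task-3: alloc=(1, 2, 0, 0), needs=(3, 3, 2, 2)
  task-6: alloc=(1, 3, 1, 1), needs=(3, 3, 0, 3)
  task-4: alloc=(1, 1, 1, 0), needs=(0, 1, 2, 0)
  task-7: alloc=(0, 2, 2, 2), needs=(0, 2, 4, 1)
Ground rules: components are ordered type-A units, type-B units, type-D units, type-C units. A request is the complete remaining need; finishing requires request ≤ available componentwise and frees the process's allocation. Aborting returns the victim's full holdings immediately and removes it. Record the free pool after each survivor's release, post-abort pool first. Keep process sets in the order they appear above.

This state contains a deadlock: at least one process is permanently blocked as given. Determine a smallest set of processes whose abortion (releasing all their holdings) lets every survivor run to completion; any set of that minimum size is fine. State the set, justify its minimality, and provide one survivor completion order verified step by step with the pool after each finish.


Minimum abort set: task-5 and task-3.
Key observation: before aborting task-5 and task-3, task-6 was permanently blocked — no order could ever run it; afterwards it completes at step 3.
No one abort is enough; case by case: task-5 alone leaves task-3 blocked (short on type-A units); task-3 alone leaves task-5 blocked (short on type-A units); task-6 alone leaves task-5 blocked (short on type-A units); task-4 alone leaves task-5 blocked (short on type-A units); task-7 alone leaves task-5 blocked (short on type-A units).
The survivors complete as task-4, task-7, task-6. Check, step by step (starting from the post-abort pool):
  pool = (2, 3, 4, 1)
  task-4: need (0, 1, 2, 0) fits (2, 3, 4, 1); releases (1, 1, 1, 0), pool now (3, 4, 5, 1)
  task-7: need (0, 2, 4, 1) fits (3, 4, 5, 1); releases (0, 2, 2, 2), pool now (3, 6, 7, 3)
  task-6: need (3, 3, 0, 3) fits (3, 6, 7, 3); releases (1, 3, 1, 1), pool now (4, 9, 8, 4)


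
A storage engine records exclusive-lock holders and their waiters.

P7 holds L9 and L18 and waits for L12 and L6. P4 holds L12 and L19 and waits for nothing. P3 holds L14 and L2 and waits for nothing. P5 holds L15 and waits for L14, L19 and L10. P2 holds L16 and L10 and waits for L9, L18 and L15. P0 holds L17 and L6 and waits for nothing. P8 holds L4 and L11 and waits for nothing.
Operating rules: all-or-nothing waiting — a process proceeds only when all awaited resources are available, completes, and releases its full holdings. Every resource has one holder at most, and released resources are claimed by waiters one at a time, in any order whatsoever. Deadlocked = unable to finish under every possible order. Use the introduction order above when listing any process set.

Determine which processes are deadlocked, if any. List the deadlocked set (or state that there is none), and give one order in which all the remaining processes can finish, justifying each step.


Deadlocked set: P5 and P2.
Key observation: the waits loop around P5 -> P2 -> P5 with no way out; no other process is dragged down with it.
A valid finishing order for the others: P0, P8, P4, P3, P7.
Walking it through:
  P0 waits on nothing -> runs at once and releases L17 and L6
  P8 waits on nothing -> runs at once and releases L4 and L11
  P4 waits on nothing -> runs at once and releases L12 and L19
  P3 waits on nothing -> runs at once and releases L14 and L2
  P7: everything it awaited (L12 and L6) is free; runs, freeing L9 and L18


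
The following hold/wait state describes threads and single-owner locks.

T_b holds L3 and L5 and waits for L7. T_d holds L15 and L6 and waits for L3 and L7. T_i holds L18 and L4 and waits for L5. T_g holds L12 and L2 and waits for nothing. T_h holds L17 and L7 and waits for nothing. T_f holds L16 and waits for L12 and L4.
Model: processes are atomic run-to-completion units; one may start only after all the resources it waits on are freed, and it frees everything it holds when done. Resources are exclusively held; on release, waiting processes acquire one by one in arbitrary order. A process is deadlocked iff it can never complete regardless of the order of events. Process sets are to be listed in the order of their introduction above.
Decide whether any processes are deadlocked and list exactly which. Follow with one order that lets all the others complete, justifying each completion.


The deadlocked set is empty.
Key observation: the wait relation is loop-free; peeling off processes with no waits unwinds the whole state.
The rest can finish in the order T_h, T_b, T_i, T_d, T_g, T_f.
Step-by-step check:
  run T_h (it waits on nothing); releases L17 and L7
  T_b: everything it awaited (L7) is free; runs, freeing L3 and L5
  T_i: everything it awaited (L5) is free; runs, freeing L18 and L4
  T_d: everything it awaited (L3 and L7) is free; runs, freeing L15 and L6
  run T_g (it waits on nothing); releases L12 and L2
  T_f: everything it awaited (L12 and L4) is free; runs, freeing L16


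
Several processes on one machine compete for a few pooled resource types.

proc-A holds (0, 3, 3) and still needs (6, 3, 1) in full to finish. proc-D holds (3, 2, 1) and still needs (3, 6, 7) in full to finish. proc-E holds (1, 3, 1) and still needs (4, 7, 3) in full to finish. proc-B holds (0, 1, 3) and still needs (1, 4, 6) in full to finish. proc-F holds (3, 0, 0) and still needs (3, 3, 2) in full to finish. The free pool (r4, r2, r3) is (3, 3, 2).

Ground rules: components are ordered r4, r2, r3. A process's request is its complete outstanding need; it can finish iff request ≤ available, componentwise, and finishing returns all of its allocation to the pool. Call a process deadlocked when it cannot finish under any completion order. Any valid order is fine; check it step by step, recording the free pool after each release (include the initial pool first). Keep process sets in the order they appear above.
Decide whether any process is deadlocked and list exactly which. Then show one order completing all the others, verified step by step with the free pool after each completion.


Deadlocked: proc-D, proc-E and proc-B.
Key observation: after proc-F, proc-A the pool peaks at (6, 6, 5), and each blocked process is short somewhere: proc-D on r3; proc-E on r2; proc-B on r3.
A valid finishing order for the others: proc-F, proc-A. Step-by-step check:
  pool = (3, 3, 2)
  proc-F needs (3, 3, 2) <= (3, 3, 2) -> finishes; pool += (3, 0, 0) = (6, 3, 2)
  proc-A needs (6, 3, 1) <= (6, 3, 2) -> finishes; pool += (0, 3, 3) = (6, 6, 5)
None of the blocked processes ever fits:
  blocked: proc-D wants (3, 6, 7), pool (6, 6, 5) — not enough r3
  blocked: proc-E wants (4, 7, 3), pool (6, 6, 5) — not enough r2
  blocked: proc-B wants (1, 4, 6), pool (6, 6, 5) — not enough r3


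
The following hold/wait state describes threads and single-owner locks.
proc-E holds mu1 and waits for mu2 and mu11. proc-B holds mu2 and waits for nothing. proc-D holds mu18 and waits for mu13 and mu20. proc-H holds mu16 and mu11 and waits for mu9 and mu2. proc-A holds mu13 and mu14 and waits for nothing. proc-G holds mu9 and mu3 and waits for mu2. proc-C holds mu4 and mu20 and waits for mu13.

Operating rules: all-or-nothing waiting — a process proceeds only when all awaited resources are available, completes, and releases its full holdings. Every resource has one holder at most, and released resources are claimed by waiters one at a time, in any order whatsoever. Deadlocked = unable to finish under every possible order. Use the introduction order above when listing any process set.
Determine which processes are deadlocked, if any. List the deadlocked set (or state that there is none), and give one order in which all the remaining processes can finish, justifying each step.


No process is deadlocked.
Key observation: every chain of waits terminates; starting from the processes that wait on nothing, all the rest unlock in turn.
A valid finishing order for the others: proc-B, proc-A, proc-G, proc-C, proc-H, proc-E, proc-D.
Walking it through:
  run proc-B (it waits on nothing); releases mu2
  run proc-A (it waits on nothing); releases mu13 and mu14
  proc-G: everything it awaited (mu2) is free; runs, freeing mu9 and mu3
  proc-C: everything it awaited (mu13) is free; runs, freeing mu4 and mu20
  proc-H: everything it awaited (mu9 and mu2) is free; runs, freeing mu16 and mu11
  proc-E: everything it awaited (mu2 and mu11) is free; runs, freeing mu1
  proc-D: everything it awaited (mu13 and mu20) is free; runs, freeing mu18


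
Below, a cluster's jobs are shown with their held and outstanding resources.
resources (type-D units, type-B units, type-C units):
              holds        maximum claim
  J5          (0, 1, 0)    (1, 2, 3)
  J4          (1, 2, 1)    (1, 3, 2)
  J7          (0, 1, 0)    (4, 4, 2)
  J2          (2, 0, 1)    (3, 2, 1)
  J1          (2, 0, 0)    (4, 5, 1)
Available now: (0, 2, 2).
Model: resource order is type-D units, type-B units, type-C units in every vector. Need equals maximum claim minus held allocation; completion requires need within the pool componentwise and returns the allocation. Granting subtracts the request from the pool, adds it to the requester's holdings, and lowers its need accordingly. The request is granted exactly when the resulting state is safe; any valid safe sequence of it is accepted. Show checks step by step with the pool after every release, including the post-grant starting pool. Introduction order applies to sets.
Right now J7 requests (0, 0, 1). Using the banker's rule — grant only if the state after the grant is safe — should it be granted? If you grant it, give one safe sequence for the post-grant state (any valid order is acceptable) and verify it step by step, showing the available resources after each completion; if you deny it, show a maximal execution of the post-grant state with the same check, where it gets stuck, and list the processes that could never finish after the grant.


GRANT: granting preserves safety; a valid post-grant sequence is J4, J2, J5, J1, J7.
Key observation: the transfer keeps a workable pool ((0, 2, 1)); J4 starts the safe sequence.
Verifying the post-grant state step by step:
  pool = (0, 2, 1)
  run J4 (needs (0, 1, 1), free (0, 2, 1)); after release of (1, 2, 1) the pool is (1, 4, 2)
  run J2 (needs (1, 2, 0), free (1, 4, 2)); after release of (2, 0, 1) the pool is (3, 4, 3)
  run J5 (needs (1, 1, 3), free (3, 4, 3)); after release of (0, 1, 0) the pool is (3, 5, 3)
  run J1 (needs (2, 5, 1), free (3, 5, 3)); after release of (2, 0, 0) the pool is (5, 5, 3)
  run J7 (needs (4, 3, 1), free (5, 5, 3)); after release of (0, 1, 1) the pool is (5, 6, 4)


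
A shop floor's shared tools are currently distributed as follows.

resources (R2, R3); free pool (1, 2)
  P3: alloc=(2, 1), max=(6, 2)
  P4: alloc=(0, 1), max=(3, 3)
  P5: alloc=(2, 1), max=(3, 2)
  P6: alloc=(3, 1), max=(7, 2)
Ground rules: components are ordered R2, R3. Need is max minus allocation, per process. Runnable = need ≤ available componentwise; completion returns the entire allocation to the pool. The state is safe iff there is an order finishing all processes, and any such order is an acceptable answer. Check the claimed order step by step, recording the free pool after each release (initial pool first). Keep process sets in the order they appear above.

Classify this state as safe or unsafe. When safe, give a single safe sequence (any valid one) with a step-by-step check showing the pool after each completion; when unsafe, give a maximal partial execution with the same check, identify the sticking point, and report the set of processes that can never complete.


UNSAFE.
Key observation: P5, P4 can finish, but then (3, 4) is all there is, and the blocked group's R2 demands exceed it.
A maximal execution: P5, P4 — then nothing else fits. Walking it through:
  pool = (1, 2)
  run P5 (needs (1, 1), free (1, 2)); after release of (2, 1) the pool is (3, 3)
  run P4 (needs (3, 2), free (3, 3)); after release of (0, 1) the pool is (3, 4)
  P3 cannot run: need (4, 1) vs free (3, 4) (insufficient R2)
  P6 cannot run: need (4, 1) vs free (3, 4) (insufficient R2)
Processes that can never finish: P3 and P6.


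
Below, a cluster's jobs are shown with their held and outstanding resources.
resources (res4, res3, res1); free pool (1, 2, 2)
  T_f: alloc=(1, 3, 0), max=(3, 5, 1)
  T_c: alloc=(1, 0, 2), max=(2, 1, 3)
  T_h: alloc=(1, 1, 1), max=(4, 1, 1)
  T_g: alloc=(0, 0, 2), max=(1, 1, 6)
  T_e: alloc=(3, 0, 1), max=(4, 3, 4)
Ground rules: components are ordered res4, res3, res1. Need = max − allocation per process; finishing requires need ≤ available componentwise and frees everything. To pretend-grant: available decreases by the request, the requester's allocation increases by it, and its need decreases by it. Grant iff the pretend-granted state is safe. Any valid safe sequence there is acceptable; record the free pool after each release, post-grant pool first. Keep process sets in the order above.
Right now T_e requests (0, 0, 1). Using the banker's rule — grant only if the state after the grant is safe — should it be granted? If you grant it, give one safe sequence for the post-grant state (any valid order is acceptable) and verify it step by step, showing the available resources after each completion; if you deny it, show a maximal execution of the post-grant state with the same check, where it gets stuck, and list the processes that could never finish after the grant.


GRANT — the state after the grant stays safe, e.g. via T_c, T_f, T_h, T_e, T_g.
Key observation: (1, 2, 1) free after granting still covers T_c first, and each release covers the next.
Check on the post-grant state, step by step:
  pool = (1, 2, 1)
  T_c: need (1, 1, 1) fits (1, 2, 1); releases (1, 0, 2), pool now (2, 2, 3)
  T_f: need (2, 2, 1) fits (2, 2, 3); releases (1, 3, 0), pool now (3, 5, 3)
  T_h: need (3, 0, 0) fits (3, 5, 3); releases (1, 1, 1), pool now (4, 6, 4)
  T_e: need (1, 3, 2) fits (4, 6, 4); releases (3, 0, 2), pool now (7, 6, 6)
  T_g: need (1, 1, 4) fits (7, 6, 6); releases (0, 0, 2), pool now (7, 6, 8)


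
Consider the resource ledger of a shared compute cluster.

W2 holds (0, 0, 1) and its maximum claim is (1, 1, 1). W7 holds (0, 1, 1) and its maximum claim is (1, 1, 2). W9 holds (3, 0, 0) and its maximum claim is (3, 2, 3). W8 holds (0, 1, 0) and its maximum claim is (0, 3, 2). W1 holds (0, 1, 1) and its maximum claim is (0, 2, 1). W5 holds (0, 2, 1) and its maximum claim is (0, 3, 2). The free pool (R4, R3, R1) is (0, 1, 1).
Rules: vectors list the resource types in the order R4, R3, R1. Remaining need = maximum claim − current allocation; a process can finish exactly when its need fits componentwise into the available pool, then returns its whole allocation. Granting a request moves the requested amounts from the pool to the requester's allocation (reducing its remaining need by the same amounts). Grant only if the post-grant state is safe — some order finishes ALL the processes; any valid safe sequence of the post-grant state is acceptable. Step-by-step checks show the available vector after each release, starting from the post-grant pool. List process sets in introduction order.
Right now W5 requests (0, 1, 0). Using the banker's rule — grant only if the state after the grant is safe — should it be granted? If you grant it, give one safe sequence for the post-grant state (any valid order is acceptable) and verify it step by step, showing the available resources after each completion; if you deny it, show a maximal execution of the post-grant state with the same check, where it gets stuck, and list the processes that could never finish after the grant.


GRANT. The post-grant state is safe; one safe sequence: W5, W1, W9, W2, W7, W8.
Key observation: after the grant the pool drops to (0, 0, 1), which still lets W5 finish first and unwind the rest.
Check on the post-grant state, step by step:
  pool = (0, 0, 1)
  W5: need (0, 0, 1) fits (0, 0, 1); releases (0, 3, 1), pool now (0, 3, 2)
  W1: need (0, 1, 0) fits (0, 3, 2); releases (0, 1, 1), pool now (0, 4, 3)
  W9: need (0, 2, 3) fits (0, 4, 3); releases (3, 0, 0), pool now (3, 4, 3)
  W2: need (1, 1, 0) fits (3, 4, 3); releases (0, 0, 1), pool now (3, 4, 4)
  W7: need (1, 0, 1) fits (3, 4, 4); releases (0, 1, 1), pool now (3, 5, 5)
  W8: need (0, 2, 2) fits (3, 5, 5); releases (0, 1, 0), pool now (3, 6, 5)


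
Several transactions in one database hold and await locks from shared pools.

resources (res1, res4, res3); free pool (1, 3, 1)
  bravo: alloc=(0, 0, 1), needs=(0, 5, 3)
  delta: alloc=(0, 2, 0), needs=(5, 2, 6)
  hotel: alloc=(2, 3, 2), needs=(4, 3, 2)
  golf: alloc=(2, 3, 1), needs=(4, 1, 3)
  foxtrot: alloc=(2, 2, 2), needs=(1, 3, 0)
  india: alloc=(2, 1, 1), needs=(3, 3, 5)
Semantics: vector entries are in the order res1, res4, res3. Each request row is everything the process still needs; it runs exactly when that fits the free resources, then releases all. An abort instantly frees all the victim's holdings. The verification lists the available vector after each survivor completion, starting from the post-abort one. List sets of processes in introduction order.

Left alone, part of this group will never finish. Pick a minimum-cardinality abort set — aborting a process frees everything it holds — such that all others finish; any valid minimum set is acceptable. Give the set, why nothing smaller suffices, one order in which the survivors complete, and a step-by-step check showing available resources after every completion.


The answer: abort india.
Key observation: no ordering could ever have run hotel before the abort of india; with (2, 1, 1) back in the pool it fits at step 2.
Why nothing smaller works: aborting no one leaves the state deadlocked as given.
The survivors complete as foxtrot, hotel, bravo, delta, golf. Step-by-step check (starting from the post-abort pool):
  pool = (3, 4, 2)
  foxtrot needs (1, 3, 0) <= (3, 4, 2) -> finishes; pool += (2, 2, 2) = (5, 6, 4)
  hotel needs (4, 3, 2) <= (5, 6, 4) -> finishes; pool += (2, 3, 2) = (7, 9, 6)
  bravo needs (0, 5, 3) <= (7, 9, 6) -> finishes; pool += (0, 0, 1) = (7, 9, 7)
  delta needs (5, 2, 6) <= (7, 9, 7) -> finishes; pool += (0, 2, 0) = (7, 11, 7)
  golf needs (4, 1, 3) <= (7, 11, 7) -> finishes; pool += (2, 3, 1) = (9, 14, 8)


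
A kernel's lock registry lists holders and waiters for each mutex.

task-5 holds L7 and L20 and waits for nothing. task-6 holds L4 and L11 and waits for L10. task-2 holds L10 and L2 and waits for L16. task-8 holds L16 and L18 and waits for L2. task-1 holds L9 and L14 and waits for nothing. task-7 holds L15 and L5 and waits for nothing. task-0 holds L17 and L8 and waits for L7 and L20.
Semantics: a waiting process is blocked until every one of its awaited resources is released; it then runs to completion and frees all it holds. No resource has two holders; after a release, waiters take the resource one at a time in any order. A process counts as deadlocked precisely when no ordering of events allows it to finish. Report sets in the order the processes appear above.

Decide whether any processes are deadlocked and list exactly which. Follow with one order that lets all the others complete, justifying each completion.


Deadlocked set: task-6, task-2 and task-8.
Key observation: task-2 -> task-8 -> task-2 is a circular wait — nothing in it can go first; task-6 waits into the deadlock from upstream.
One completion order for the rest: task-7, task-1, task-5, task-0.
Step-by-step check:
  run task-7 (it waits on nothing); releases L15 and L5
  run task-1 (it waits on nothing); releases L9 and L14
  run task-5 (it waits on nothing); releases L7 and L20
  task-0 waits on L7 and L20 — all released -> runs and releases L17 and L8


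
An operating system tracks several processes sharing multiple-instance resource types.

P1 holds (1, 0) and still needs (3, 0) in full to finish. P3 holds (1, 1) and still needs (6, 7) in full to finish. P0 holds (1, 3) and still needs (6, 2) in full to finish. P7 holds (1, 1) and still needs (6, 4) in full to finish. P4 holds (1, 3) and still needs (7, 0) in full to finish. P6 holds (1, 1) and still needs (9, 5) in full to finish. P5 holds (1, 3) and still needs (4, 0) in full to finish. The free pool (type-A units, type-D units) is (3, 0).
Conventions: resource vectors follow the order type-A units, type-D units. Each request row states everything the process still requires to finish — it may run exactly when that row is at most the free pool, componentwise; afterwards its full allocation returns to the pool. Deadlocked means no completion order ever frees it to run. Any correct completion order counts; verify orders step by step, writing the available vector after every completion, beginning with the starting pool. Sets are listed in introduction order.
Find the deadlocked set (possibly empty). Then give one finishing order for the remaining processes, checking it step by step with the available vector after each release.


Deadlocked set: P3, P0, P7, P4 and P6.
Key observation: once P1, P5 finish, the pool peaks at (5, 3) — and every remaining process still needs more type-A units than that.
One completion order for the rest: P1, P5. Step-by-step check:
  pool = (3, 0)
  P1: need (3, 0) fits (3, 0); releases (1, 0), pool now (4, 0)
  P5: need (4, 0) fits (4, 0); releases (1, 3), pool now (5, 3)
None of the blocked processes ever fits:
  P3 still needs (6, 7) but only (5, 3) is free — short on type-A units and type-D units
  P0 still needs (6, 2) but only (5, 3) is free — short on type-A units
  P7 still needs (6, 4) but only (5, 3) is free — short on type-A units and type-D units
  P4 still needs (7, 0) but only (5, 3) is free — short on type-A units
  P6 still needs (9, 5) but only (5, 3) is free — short on type-A units and type-D units


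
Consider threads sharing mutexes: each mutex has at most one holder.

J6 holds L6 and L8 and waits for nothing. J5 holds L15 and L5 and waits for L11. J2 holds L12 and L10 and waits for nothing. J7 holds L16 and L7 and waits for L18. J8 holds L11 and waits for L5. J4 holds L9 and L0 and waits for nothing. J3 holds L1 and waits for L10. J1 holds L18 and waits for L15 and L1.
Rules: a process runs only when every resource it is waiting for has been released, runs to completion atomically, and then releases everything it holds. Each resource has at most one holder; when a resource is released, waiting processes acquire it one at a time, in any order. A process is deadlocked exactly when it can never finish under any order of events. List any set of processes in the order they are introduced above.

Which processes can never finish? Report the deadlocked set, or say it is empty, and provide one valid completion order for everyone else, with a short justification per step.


Deadlocked: J5, J7, J8 and J1.
Key observation: along J5 -> J8 -> J5, each member waits on what the next one holds — a deadlock; J7 and J1 wait into the deadlock from upstream.
One completion order for the rest: J4, J6, J2, J3.
Walking it through:
  run J4 (it waits on nothing); releases L9 and L0
  run J6 (it waits on nothing); releases L6 and L8
  run J2 (it waits on nothing); releases L12 and L10
  J3 waits on L10 — all released -> runs and releases L1


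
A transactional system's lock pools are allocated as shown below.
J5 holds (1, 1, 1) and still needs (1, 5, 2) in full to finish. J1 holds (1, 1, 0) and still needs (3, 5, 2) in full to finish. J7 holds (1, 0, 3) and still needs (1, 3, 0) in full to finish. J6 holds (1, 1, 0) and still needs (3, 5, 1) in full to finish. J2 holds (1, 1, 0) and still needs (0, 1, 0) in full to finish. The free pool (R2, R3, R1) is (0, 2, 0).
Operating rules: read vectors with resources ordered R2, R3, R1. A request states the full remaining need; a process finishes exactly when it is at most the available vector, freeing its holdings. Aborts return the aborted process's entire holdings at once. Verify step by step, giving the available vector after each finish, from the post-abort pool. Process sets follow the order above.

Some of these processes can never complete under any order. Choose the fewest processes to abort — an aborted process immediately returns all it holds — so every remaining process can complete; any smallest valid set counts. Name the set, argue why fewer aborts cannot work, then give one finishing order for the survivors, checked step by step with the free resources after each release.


Minimum abort set: J5 and J1.
Key observation: before aborting J5 and J1, J6 was permanently blocked — no order could ever run it; afterwards it completes at step 2.
No one abort is enough; case by case: J5 alone leaves J1 blocked (short on R3); J1 alone leaves J5 blocked (short on R3); J7 alone leaves J5 blocked (short on R3); J6 alone leaves J5 blocked (short on R3); J2 alone leaves J5 blocked (short on R3).
The survivors complete as J2, J6, J7. Verifying each step (starting from the post-abort pool):
  pool = (2, 4, 1)
  run J2 (needs (0, 1, 0), free (2, 4, 1)); after release of (1, 1, 0) the pool is (3, 5, 1)
  run J6 (needs (3, 5, 1), free (3, 5, 1)); after release of (1, 1, 0) the pool is (4, 6, 1)
  run J7 (needs (1, 3, 0), free (4, 6, 1)); after release of (1, 0, 3) the pool is (5, 6, 4)


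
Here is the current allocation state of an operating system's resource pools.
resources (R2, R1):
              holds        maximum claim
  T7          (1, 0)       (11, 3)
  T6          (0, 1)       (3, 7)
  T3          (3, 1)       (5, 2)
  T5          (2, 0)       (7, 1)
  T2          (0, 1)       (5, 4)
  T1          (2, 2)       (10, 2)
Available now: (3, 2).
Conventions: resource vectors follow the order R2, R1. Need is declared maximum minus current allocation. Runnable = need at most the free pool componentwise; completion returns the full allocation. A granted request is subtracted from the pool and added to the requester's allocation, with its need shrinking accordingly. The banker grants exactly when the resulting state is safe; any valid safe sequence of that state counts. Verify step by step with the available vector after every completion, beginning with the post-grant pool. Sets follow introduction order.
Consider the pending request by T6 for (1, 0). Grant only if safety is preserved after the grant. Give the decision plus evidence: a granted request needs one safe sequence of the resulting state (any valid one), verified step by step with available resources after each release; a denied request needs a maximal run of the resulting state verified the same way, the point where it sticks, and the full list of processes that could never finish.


DENY — the pretend-granted state is unsafe.
Key observation: after T3, T2, T5 the pool peaks at (7, 4), and each blocked process is short somewhere: T7 on R2; T6 on R1; T1 on R2.
After a pretend grant, a maximal execution: T3, T2, T5 — then nothing else fits. Check, step by step:
  pool = (2, 2)
  T3: need (2, 1) fits (2, 2); releases (3, 1), pool now (5, 3)
  T2: need (5, 3) fits (5, 3); releases (0, 1), pool now (5, 4)
  T5: need (5, 1) fits (5, 4); releases (2, 0), pool now (7, 4)
  T7 still needs (10, 3) but only (7, 4) is free — short on R2
  T6 still needs (2, 6) but only (7, 4) is free — short on R1
  T1 still needs (8, 0) but only (7, 4) is free — short on R2
Had the request been granted, T7, T6 and T1 could never finish.


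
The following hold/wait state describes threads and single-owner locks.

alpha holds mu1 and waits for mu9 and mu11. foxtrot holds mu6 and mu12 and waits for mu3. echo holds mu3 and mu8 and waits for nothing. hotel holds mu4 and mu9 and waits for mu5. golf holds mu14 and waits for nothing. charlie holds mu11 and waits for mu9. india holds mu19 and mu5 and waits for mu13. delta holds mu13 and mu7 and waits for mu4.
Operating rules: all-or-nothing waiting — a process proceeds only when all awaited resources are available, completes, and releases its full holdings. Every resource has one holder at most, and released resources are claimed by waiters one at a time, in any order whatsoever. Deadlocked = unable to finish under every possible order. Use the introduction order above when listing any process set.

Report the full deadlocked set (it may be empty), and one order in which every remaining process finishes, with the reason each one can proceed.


Deadlocked: alpha, hotel, charlie, india and delta.
Key observation: hotel -> india -> delta -> hotel is a circular wait — nothing in it can go first; alpha and charlie wait into the deadlock from upstream.
The rest can finish in the order echo, golf, foxtrot.
Step-by-step check:
  echo: no waits; runs immediately, freeing mu3 and mu8
  golf: no waits; runs immediately, freeing mu14
  run foxtrot (all its waits — mu3 — are resolved); releases mu6 and mu12


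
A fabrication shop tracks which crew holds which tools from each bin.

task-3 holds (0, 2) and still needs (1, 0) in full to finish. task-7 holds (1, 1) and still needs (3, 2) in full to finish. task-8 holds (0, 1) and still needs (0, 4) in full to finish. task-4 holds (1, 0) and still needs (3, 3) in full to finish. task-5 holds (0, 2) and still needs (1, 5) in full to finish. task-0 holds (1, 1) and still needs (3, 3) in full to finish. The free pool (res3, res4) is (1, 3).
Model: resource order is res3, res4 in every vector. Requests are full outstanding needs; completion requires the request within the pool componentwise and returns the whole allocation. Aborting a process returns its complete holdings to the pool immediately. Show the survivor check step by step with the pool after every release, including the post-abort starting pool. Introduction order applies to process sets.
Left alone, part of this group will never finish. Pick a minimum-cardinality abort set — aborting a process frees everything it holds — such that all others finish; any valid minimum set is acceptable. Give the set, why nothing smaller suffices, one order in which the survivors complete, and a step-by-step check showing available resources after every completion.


Abort task-7 and task-0.
Key observation: no ordering could ever have run task-4 before the abort of task-7 and task-0; with (2, 2) back in the pool it fits at step 2.
Why nothing smaller works — every single abort fails: task-3 alone leaves task-7 blocked (short on res3); task-7 alone leaves task-4 blocked (short on res3); task-8 alone leaves task-7 blocked (short on res3); task-4 alone leaves task-7 blocked (short on res3); task-5 alone leaves task-7 blocked (short on res3); task-0 alone leaves task-7 blocked (short on res3).
Survivors finish in the order: task-3, task-4, task-5, task-8. Walking it through (pool after the aborts first):
  pool = (3, 5)
  task-3 needs (1, 0) <= (3, 5) -> finishes; pool += (0, 2) = (3, 7)
  task-4 needs (3, 3) <= (3, 7) -> finishes; pool += (1, 0) = (4, 7)
  task-5 needs (1, 5) <= (4, 7) -> finishes; pool += (0, 2) = (4, 9)
  task-8 needs (0, 4) <= (4, 9) -> finishes; pool += (0, 1) = (4, 10)


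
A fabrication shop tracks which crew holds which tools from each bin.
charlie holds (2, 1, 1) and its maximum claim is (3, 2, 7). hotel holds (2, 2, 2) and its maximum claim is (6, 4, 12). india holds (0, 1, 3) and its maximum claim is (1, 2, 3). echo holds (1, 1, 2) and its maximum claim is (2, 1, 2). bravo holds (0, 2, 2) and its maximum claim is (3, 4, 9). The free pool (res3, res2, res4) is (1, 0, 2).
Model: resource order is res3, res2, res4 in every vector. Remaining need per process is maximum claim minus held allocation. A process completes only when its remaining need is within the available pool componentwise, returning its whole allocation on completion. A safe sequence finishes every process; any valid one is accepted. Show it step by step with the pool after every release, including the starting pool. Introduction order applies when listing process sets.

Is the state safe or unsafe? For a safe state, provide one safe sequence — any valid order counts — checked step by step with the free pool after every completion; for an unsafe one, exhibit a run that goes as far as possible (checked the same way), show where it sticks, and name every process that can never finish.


SAFE. One safe sequence: echo, india, charlie, bravo, hotel.
Key observation: reading the order forward, echo is the first process whose need (1, 0, 0) meets the free pool (1, 0, 2) exactly on a resource it requests.
Step-by-step check:
  pool = (1, 0, 2)
  echo: need (1, 0, 0) fits (1, 0, 2); releases (1, 1, 2), pool now (2, 1, 4)
  india: need (1, 1, 0) fits (2, 1, 4); releases (0, 1, 3), pool now (2, 2, 7)
  charlie: need (1, 1, 6) fits (2, 2, 7); releases (2, 1, 1), pool now (4, 3, 8)
  bravo: need (3, 2, 7) fits (4, 3, 8); releases (0, 2, 2), pool now (4, 5, 10)
  hotel: need (4, 2, 10) fits (4, 5, 10); releases (2, 2, 2), pool now (6, 7, 12)


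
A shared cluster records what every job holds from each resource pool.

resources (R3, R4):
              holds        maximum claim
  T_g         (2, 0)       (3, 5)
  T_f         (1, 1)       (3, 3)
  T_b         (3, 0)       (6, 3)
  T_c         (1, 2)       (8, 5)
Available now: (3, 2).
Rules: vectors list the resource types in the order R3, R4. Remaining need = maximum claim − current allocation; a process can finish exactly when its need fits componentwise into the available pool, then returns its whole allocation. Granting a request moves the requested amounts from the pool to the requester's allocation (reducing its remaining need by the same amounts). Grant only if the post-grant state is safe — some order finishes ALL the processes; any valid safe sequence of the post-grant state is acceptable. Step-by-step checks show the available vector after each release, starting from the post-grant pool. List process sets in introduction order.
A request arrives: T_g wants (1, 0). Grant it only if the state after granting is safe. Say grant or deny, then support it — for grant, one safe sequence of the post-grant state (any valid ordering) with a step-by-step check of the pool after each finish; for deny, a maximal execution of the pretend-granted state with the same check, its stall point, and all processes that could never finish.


DENY. Granting would leave the state unsafe.
Key observation: after T_f, T_b the pool peaks at (6, 3), and each blocked process is short somewhere: T_g on R4; T_c on R3.
On the post-grant state, T_f, T_b is a maximal run — nothing extends it. Verifying each step:
  pool = (2, 2)
  T_f: need (2, 2) fits (2, 2); releases (1, 1), pool now (3, 3)
  T_b: need (3, 3) fits (3, 3); releases (3, 0), pool now (6, 3)
  T_g still needs (0, 5) but only (6, 3) is free — short on R4
  T_c still needs (7, 3) but only (6, 3) is free — short on R3
Post-grant, the permanently blocked set is T_g and T_c.


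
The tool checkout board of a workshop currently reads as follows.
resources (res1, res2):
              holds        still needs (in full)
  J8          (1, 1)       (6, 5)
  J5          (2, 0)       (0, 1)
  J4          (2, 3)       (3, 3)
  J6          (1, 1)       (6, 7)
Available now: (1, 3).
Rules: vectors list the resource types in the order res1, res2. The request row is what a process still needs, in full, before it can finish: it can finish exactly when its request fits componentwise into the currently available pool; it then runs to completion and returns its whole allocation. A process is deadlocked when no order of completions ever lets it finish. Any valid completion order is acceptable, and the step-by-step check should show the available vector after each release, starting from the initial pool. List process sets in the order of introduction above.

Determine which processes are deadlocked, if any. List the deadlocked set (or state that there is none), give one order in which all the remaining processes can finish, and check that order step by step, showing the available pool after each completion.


Deadlocked set: J8 and J6.
Key observation: the pool after J5, J4 is (5, 6); every surviving request exceeds it in res1, so progress ends there.
One completion order for the rest: J5, J4. Step-by-step check:
  pool = (1, 3)
  run J5 (needs (0, 1), free (1, 3)); after release of (2, 0) the pool is (3, 3)
  run J4 (needs (3, 3), free (3, 3)); after release of (2, 3) the pool is (5, 6)
The blocked processes can never fit:
  blocked: J8 wants (6, 5), pool (5, 6) — not enough res1
  blocked: J6 wants (6, 7), pool (5, 6) — not enough res1 and res2
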